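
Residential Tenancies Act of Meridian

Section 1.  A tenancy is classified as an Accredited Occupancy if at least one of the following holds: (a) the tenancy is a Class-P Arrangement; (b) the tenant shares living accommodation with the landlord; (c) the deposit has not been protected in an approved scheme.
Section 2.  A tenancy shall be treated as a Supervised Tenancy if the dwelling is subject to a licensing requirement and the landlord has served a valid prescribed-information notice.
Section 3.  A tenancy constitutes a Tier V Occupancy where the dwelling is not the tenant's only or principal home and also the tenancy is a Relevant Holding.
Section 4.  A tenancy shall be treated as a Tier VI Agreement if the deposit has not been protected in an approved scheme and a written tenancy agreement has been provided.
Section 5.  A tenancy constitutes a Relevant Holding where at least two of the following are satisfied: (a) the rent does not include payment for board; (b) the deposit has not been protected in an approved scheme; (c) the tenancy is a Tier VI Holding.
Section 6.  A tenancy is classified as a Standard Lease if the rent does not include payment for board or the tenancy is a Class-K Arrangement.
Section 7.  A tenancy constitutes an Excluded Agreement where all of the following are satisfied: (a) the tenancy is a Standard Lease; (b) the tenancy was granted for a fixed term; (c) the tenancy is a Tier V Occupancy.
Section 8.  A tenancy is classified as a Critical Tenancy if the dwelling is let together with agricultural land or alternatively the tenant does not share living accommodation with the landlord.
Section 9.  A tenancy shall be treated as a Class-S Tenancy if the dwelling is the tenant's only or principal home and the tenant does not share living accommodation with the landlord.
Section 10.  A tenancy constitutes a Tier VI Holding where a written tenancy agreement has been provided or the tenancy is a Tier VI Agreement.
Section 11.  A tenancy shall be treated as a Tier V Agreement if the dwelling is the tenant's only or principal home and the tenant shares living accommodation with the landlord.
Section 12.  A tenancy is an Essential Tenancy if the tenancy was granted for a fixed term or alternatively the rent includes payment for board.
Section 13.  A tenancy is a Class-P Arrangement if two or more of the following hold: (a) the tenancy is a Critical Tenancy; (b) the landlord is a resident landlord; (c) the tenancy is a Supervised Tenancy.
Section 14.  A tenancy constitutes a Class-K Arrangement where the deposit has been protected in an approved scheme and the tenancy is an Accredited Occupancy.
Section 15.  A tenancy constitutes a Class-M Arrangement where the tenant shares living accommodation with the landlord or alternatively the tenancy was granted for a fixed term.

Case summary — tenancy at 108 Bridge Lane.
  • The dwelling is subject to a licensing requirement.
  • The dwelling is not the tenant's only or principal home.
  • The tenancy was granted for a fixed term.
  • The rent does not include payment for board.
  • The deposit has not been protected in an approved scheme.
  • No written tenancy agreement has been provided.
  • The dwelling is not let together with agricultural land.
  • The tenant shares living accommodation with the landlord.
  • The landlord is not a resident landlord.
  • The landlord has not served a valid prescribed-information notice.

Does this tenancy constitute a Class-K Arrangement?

No

Under section 8: the dwelling is let together with agricultural land? no; or the tenant does not share living accommodation with the landlord? no. So the tenancy is not a Critical Tenancy.
Under section 2: the dwelling is subject to a licensing requirement? yes; and the landlord has served a valid prescribed-information notice? no. So the tenancy is not a Supervised Tenancy.
Under section 13: Critical Tenancy (section 8)? no; the landlord is a resident landlord? no; Supervised Tenancy (section 2)? no — 0 of 3 hold (need ≥2) → not satisfied.
Under section 1: Class-P Arrangement (section 13)? no; or the tenant shares living accommodation with the landlord? yes; or the deposit has not been protected in an approved scheme? yes. So the tenancy is an Accredited Occupancy.
Under section 14: the deposit has been protected in an approved scheme? no; and Accredited Occupancy (section 1)? yes. So the tenancy is not a Class-K Arrangement.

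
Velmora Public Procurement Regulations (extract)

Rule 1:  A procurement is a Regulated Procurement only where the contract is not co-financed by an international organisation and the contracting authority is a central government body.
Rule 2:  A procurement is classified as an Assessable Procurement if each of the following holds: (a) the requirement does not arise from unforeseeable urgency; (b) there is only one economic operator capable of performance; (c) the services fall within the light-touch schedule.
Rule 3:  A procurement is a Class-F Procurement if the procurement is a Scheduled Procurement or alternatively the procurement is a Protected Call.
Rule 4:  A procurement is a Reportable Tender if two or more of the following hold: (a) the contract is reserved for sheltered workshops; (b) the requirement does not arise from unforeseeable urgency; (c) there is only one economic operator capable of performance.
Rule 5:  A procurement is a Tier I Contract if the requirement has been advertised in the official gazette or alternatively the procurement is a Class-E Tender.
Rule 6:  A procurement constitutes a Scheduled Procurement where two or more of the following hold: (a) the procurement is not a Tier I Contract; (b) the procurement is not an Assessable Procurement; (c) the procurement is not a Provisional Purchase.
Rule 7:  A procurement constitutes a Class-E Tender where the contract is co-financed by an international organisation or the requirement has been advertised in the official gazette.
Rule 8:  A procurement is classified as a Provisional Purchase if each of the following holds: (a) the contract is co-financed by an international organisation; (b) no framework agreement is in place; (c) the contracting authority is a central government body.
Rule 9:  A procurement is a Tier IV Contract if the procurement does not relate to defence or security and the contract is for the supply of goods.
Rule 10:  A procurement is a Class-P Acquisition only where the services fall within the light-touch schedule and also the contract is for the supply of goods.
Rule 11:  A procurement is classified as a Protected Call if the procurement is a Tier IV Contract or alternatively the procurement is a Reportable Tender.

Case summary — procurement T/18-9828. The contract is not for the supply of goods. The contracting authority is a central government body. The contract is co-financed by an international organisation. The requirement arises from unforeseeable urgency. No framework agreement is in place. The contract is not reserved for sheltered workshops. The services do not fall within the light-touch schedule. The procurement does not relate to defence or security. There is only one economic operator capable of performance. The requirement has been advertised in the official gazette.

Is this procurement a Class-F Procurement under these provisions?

rule 7 — Class-E Tender: [the contract is co-financed by an international organisation? yes] OR [the requirement has been advertised in the official gazette? yes] → satisfied.
rule 5 — Tier I Contract: [the requirement has been advertised in the official gazette? yes] OR [Class-E Tender (rule 7)? yes] → satisfied.
rule 2 — Assessable Procurement: [the requirement does not arise from unforeseeable urgency? no] AND [there is only one economic operator capable of performance? yes] AND [the services fall within the light-touch schedule? no] → not satisfied.
rule 8 — Provisional Purchase: [the contract is co-financed by an international organisation? yes] AND [no framework agreement is in place? yes] AND [the contracting authority is a central government body? yes] → satisfied.
rule 6 — Scheduled Procurement: not a Tier I Contract (rule 5)? no; not an Assessable Procurement (rule 2)? yes; not a Provisional Purchase (rule 8)? no — 1 of 3 hold (need ≥2) → not satisfied.
rule 9 — Tier IV Contract: [the procurement does not relate to defence or security? yes] AND [the contract is for the supply of goods? no] → not satisfied.
rule 4 — Reportable Tender: the contract is reserved for sheltered workshops? no; the requirement does not arise from unforeseeable urgency? no; there is only one economic operator capable of performance? yes — 1 of 3 hold (need ≥2) → not satisfied.
rule 11 — Protected Call: [Tier IV Contract (rule 9)? no] OR [Reportable Tender (rule 4)? no] → not satisfied.
rule 3 — Class-F Procurement: [Scheduled Procurement (rule 6)? no] OR [Protected Call (rule 11)? no] → not satisfied.

No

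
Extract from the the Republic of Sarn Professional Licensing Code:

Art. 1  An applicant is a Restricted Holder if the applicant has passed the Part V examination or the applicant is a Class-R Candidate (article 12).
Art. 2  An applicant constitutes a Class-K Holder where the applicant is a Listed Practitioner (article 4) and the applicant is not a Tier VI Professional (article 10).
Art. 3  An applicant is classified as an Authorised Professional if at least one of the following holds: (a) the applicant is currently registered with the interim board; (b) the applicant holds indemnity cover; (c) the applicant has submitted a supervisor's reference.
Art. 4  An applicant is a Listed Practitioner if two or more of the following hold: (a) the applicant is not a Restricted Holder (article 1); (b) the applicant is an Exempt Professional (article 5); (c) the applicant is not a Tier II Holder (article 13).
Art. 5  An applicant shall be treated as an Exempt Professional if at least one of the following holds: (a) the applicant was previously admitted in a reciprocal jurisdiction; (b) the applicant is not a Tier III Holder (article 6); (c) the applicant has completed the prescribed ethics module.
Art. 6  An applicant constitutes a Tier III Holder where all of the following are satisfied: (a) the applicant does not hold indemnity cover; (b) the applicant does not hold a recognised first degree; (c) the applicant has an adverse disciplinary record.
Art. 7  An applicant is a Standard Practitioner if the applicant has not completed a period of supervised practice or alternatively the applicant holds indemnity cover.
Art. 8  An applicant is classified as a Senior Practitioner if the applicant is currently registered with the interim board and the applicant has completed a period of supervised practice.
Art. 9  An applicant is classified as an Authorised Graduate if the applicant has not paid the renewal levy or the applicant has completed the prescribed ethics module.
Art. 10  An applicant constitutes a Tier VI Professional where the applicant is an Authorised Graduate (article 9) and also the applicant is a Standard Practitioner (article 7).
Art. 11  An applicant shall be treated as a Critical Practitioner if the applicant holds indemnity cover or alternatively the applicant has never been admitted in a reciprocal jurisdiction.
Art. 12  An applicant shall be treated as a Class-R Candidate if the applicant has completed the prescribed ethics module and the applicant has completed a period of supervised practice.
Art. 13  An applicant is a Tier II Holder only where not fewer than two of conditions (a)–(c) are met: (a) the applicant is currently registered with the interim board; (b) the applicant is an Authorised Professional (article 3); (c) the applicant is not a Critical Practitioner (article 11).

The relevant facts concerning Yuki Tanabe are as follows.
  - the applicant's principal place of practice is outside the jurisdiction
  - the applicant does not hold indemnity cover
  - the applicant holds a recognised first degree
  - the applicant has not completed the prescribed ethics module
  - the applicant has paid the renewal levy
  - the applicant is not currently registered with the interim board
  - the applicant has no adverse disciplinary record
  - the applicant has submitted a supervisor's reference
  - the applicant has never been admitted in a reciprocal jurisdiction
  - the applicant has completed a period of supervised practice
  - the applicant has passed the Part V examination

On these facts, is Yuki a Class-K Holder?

Under article 12: the applicant has completed the prescribed ethics module? no; and the applicant has completed a period of supervised practice? yes. So the applicant is not a Class-R Candidate.
Under article 1: the applicant has passed the Part V examination? yes; or Class-R Candidate (article 12)? no. So the applicant is a Restricted Holder.
Under article 6: the applicant does not hold indemnity cover? yes; and the applicant does not hold a recognised first degree? no; and the applicant has an adverse disciplinary record? no. So the applicant is not a Tier III Holder.
Under article 5: the applicant was previously admitted in a reciprocal jurisdiction? no; or not a Tier III Holder (article 6)? yes; or the applicant has completed the prescribed ethics module? no. So the applicant is an Exempt Professional.
Under article 3: the applicant is currently registered with the interim board? no; or the applicant holds indemnity cover? no; or the applicant has submitted a supervisor's reference? yes. So the applicant is an Authorised Professional.
Under article 11: the applicant holds indemnity cover? no; or the applicant has never been admitted in a reciprocal jurisdiction? yes. So the applicant is a Critical Practitioner.
Under article 13: the applicant is currently registered with the interim board? no; Authorised Professional (article 3)? yes; not a Critical Practitioner (article 11)? no — 1 of 3 hold (need ≥2) → not satisfied.
Under article 4: not a Restricted Holder (article 1)? no; Exempt Professional (article 5)? yes; not a Tier II Holder (article 13)? yes — 2 of 3 hold (need ≥2) → satisfied.
Under article 9: the applicant has not paid the renewal levy? no; or the applicant has completed the prescribed ethics module? no. So the applicant is not an Authorised Graduate.
Under article 7: the applicant has not completed a period of supervised practice? no; or the applicant holds indemnity cover? no. So the applicant is not a Standard Practitioner.
Under article 10: Authorised Graduate (article 9)? no; and Standard Practitioner (article 7)? no. So the applicant is not a Tier VI Professional.
Under article 2: Listed Practitioner (article 4)? yes; and not a Tier VI Professional (article 10)? yes. So the applicant is a Class-K Holder.

Yes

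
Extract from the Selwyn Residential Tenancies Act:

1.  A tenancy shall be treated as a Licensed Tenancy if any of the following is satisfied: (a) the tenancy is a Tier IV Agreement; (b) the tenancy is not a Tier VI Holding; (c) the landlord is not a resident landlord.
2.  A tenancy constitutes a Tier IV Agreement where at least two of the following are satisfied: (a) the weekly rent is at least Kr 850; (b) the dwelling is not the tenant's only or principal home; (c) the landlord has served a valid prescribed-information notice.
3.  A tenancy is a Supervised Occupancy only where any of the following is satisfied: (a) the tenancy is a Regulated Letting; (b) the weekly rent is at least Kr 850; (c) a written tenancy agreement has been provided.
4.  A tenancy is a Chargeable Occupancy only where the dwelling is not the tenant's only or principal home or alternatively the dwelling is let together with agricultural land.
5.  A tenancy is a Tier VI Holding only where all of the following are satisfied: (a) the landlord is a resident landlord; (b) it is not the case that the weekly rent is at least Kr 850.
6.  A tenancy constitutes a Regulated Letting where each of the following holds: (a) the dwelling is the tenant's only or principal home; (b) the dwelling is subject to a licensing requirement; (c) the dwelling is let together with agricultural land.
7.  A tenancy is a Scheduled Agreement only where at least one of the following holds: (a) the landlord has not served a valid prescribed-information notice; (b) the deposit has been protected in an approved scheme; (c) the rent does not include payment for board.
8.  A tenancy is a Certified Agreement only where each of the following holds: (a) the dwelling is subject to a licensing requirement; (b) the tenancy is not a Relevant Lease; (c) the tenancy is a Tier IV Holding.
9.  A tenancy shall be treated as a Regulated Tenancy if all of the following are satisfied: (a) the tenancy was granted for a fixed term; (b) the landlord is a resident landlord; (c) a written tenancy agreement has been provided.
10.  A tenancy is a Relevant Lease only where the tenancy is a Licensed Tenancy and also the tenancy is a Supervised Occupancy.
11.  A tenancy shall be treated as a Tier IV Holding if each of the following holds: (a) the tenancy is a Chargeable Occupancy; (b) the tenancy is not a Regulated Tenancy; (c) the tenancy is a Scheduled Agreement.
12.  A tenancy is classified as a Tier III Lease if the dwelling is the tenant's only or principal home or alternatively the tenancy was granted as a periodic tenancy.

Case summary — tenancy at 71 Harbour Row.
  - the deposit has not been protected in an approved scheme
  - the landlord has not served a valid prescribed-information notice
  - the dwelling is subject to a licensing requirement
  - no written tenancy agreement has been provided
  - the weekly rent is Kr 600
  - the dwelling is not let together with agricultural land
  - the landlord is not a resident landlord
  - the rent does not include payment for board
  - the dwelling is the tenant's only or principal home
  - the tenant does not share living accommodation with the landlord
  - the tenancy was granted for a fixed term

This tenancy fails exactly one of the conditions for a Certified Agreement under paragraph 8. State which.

Under paragraph 2: weekly rent: Kr 600 ≥ Kr 850? no; the dwelling is not the tenant's only or principal home? no; the landlord has served a valid prescribed-information notice? no — 0 of 3 hold (need ≥2) → not satisfied.
Under paragraph 5: the landlord is a resident landlord? no; and weekly rent: Kr 600 ≥ Kr 850? no, so negated condition yes. So the tenancy is not a Tier VI Holding.
Under paragraph 1: Tier IV Agreement (paragraph 2)? no; or not a Tier VI Holding (paragraph 5)? yes; or the landlord is not a resident landlord? yes. So the tenancy is a Licensed Tenancy.
Under paragraph 6: the dwelling is the tenant's only or principal home? yes; and the dwelling is subject to a licensing requirement? yes; and the dwelling is let together with agricultural land? no. So the tenancy is not a Regulated Letting.
Under paragraph 3: Regulated Letting (paragraph 6)? no; or weekly rent: Kr 600 ≥ Kr 850? no; or a written tenancy agreement has been provided? no. So the tenancy is not a Supervised Occupancy.
Under paragraph 10: Licensed Tenancy (paragraph 1)? yes; and Supervised Occupancy (paragraph 3)? no. So the tenancy is not a Relevant Lease.
Under paragraph 4: the dwelling is not the tenant's only or principal home? no; or the dwelling is let together with agricultural land? no. So the tenancy is not a Chargeable Occupancy.
Under paragraph 9: the tenancy was granted for a fixed term? yes; and the landlord is a resident landlord? no; and a written tenancy agreement has been provided? no. So the tenancy is not a Regulated Tenancy.
Under paragraph 7: the landlord has not served a valid prescribed-information notice? yes; or the deposit has been protected in an approved scheme? no; or the rent does not include payment for board? yes. So the tenancy is a Scheduled Agreement.
Under paragraph 11: Chargeable Occupancy (paragraph 4)? no; and not a Regulated Tenancy (paragraph 9)? yes; and Scheduled Agreement (paragraph 7)? yes. So the tenancy is not a Tier IV Holding.
Under paragraph 8: the dwelling is subject to a licensing requirement? yes; and not a Relevant Lease (paragraph 10)? yes; and Tier IV Holding (paragraph 11)? no. So the tenancy is not a Certified Agreement.

Tier IV Holding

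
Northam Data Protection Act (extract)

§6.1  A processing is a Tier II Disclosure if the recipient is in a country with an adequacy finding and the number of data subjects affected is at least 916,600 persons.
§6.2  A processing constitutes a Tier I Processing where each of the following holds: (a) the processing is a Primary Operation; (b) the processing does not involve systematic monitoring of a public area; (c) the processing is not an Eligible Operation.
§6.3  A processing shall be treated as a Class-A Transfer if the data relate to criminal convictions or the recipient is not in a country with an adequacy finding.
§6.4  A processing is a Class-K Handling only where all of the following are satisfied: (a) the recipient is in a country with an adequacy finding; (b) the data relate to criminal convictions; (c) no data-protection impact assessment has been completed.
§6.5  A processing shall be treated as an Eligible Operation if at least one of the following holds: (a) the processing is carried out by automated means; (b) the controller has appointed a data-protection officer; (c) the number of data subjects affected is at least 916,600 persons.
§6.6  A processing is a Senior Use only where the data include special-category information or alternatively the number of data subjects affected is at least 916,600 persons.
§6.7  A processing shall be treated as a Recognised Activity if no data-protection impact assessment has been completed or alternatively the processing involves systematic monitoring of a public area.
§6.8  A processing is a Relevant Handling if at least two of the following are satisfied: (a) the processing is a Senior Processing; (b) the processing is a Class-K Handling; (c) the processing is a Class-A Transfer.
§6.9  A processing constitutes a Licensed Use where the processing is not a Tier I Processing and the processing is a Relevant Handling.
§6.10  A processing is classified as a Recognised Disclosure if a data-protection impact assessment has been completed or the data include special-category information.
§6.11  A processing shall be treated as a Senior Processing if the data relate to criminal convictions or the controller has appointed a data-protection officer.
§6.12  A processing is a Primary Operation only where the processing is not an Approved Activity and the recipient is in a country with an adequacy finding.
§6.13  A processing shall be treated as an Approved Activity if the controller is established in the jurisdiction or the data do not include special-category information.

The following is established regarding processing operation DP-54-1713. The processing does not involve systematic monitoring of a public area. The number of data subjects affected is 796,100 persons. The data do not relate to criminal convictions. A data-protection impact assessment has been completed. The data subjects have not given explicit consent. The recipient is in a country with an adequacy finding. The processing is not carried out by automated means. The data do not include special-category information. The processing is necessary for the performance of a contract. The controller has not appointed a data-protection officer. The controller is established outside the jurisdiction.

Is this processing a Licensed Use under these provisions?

No

§6.13 — Approved Activity: [the controller is established in the jurisdiction? no] OR [the data do not include special-category information? yes] → satisfied.
§6.12 — Primary Operation: [not an Approved Activity (§6.13)? no] AND [the recipient is in a country with an adequacy finding? yes] → not satisfied.
§6.5 — Eligible Operation: [the processing is carried out by automated means? no] OR [the controller has appointed a data-protection officer? no] OR [number of data subjects affected: 796,100 persons ≥ 916,600 persons? no] → not satisfied.
§6.2 — Tier I Processing: [Primary Operation (§6.12)? no] AND [the processing does not involve systematic monitoring of a public area? yes] AND [not an Eligible Operation (§6.5)? yes] → not satisfied.
§6.11 — Senior Processing: [the data relate to criminal convictions? no] OR [the controller has appointed a data-protection officer? no] → not satisfied.
§6.4 — Class-K Handling: [the recipient is in a country with an adequacy finding? yes] AND [the data relate to criminal convictions? no] AND [no data-protection impact assessment has been completed? no] → not satisfied.
§6.3 — Class-A Transfer: [the data relate to criminal convictions? no] OR [the recipient is not in a country with an adequacy finding? no] → not satisfied.
§6.8 — Relevant Handling: Senior Processing (§6.11)? no; Class-K Handling (§6.4)? no; Class-A Transfer (§6.3)? no — 0 of 3 hold (need ≥2) → not satisfied.
§6.9 — Licensed Use: [not a Tier I Processing (§6.2)? yes] AND [Relevant Handling (§6.8)? no] → not satisfied.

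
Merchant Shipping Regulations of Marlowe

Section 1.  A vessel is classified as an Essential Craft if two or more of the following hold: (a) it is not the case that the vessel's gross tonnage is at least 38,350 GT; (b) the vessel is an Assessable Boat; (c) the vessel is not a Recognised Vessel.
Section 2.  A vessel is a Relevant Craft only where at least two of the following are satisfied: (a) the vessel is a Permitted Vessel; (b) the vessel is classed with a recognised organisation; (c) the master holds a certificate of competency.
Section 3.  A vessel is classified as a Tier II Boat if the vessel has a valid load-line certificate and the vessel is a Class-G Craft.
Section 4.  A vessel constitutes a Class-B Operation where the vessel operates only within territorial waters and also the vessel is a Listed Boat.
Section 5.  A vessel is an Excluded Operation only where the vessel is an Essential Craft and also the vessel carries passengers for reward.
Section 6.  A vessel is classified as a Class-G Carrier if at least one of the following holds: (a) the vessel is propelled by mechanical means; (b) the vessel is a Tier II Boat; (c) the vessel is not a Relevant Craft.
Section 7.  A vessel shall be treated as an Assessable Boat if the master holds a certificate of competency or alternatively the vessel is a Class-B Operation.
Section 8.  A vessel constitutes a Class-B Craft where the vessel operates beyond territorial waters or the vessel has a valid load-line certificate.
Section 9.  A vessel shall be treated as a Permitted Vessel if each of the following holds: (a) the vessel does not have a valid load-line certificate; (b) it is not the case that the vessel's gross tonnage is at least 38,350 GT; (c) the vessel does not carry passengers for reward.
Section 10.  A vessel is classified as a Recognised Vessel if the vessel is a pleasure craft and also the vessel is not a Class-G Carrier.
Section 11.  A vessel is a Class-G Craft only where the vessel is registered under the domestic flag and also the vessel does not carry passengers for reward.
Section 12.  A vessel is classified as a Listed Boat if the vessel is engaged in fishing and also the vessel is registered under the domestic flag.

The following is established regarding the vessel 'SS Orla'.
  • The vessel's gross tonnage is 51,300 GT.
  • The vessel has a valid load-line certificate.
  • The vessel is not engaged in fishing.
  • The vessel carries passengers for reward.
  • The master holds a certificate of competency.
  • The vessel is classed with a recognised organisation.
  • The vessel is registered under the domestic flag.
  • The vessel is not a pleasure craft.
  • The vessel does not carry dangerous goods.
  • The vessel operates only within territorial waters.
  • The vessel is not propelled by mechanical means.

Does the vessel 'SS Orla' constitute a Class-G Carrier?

section 11 — Class-G Craft: [the vessel is registered under the domestic flag? yes] AND [the vessel does not carry passengers for reward? no] → not satisfied.
section 3 — Tier II Boat: [the vessel has a valid load-line certificate? yes] AND [Class-G Craft (section 11)? no] → not satisfied.
section 9 — Permitted Vessel: [the vessel does not have a valid load-line certificate? no] AND [vessel's gross tonnage: 51,300 GT ≥ 38,350 GT? yes, so negated condition no] AND [the vessel does not carry passengers for reward? no] → not satisfied.
section 2 — Relevant Craft: Permitted Vessel (section 9)? no; the vessel is classed with a recognised organisation? yes; the master holds a certificate of competency? yes — 2 of 3 hold (need ≥2) → satisfied.
section 6 — Class-G Carrier: [the vessel is propelled by mechanical means? no] OR [Tier II Boat (section 3)? no] OR [not a Relevant Craft (section 2)? no] → not satisfied.

No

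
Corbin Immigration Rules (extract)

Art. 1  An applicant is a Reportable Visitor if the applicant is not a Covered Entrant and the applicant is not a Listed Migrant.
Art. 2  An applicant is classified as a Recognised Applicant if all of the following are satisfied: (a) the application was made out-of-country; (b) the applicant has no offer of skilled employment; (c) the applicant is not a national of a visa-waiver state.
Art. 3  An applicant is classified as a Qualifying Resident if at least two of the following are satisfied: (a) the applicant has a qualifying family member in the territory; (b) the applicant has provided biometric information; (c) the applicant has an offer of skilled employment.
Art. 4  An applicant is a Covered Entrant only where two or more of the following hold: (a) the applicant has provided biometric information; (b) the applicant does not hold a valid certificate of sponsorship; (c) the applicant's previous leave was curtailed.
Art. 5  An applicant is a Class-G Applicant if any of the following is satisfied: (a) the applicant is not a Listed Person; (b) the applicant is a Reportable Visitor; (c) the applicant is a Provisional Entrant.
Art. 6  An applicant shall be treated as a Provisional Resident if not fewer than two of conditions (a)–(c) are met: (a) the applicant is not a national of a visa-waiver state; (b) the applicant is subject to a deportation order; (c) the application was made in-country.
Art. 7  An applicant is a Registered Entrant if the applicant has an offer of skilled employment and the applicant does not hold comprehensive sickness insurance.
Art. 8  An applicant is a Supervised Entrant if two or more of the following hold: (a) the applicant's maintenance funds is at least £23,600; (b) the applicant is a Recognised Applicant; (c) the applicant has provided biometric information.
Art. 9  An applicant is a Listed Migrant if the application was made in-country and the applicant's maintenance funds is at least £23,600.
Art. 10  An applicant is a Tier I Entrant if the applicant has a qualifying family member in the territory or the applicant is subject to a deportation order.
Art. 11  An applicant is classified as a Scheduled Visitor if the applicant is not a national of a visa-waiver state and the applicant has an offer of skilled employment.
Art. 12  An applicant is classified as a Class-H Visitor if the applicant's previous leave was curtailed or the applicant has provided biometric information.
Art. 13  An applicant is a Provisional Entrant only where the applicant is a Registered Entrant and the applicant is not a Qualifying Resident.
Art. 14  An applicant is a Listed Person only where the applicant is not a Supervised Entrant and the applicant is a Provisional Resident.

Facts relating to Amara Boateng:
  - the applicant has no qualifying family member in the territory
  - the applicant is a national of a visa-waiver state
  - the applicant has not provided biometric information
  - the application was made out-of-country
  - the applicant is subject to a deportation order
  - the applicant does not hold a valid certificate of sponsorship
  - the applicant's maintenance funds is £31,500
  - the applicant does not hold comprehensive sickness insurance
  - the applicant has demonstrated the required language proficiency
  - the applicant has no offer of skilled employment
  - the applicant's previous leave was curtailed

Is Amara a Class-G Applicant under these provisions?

article 2 — Recognised Applicant: [the application was made out-of-country? yes] AND [the applicant has no offer of skilled employment? yes] AND [the applicant is not a national of a visa-waiver state? no] → not satisfied.
article 8 — Supervised Entrant: applicant's maintenance funds: £31,500 ≥ £23,600? yes; Recognised Applicant (article 2)? no; the applicant has provided biometric information? no — 1 of 3 hold (need ≥2) → not satisfied.
article 6 — Provisional Resident: the applicant is not a national of a visa-waiver state? no; the applicant is subject to a deportation order? yes; the application was made in-country? no — 1 of 3 hold (need ≥2) → not satisfied.
article 14 — Listed Person: [not a Supervised Entrant (article 8)? yes] AND [Provisional Resident (article 6)? no] → not satisfied.
article 4 — Covered Entrant: the applicant has provided biometric information? no; the applicant does not hold a valid certificate of sponsorship? yes; the applicant's previous leave was curtailed? yes — 2 of 3 hold (need ≥2) → satisfied.
article 9 — Listed Migrant: [the application was made in-country? no] AND [applicant's maintenance funds: £31,500 ≥ £23,600? yes] → not satisfied.
article 1 — Reportable Visitor: [not a Covered Entrant (article 4)? no] AND [not a Listed Migrant (article 9)? yes] → not satisfied.
article 7 — Registered Entrant: [the applicant has an offer of skilled employment? no] AND [the applicant does not hold comprehensive sickness insurance? yes] → not satisfied.
article 3 — Qualifying Resident: the applicant has a qualifying family member in the territory? no; the applicant has provided biometric information? no; the applicant has an offer of skilled employment? no — 0 of 3 hold (need ≥2) → not satisfied.
article 13 — Provisional Entrant: [Registered Entrant (article 7)? no] AND [not a Qualifying Resident (article 3)? yes] → not satisfied.
article 5 — Class-G Applicant: [not a Listed Person (article 14)? yes] OR [Reportable Visitor (article 1)? no] OR [Provisional Entrant (article 13)? no] → satisfied.

Yes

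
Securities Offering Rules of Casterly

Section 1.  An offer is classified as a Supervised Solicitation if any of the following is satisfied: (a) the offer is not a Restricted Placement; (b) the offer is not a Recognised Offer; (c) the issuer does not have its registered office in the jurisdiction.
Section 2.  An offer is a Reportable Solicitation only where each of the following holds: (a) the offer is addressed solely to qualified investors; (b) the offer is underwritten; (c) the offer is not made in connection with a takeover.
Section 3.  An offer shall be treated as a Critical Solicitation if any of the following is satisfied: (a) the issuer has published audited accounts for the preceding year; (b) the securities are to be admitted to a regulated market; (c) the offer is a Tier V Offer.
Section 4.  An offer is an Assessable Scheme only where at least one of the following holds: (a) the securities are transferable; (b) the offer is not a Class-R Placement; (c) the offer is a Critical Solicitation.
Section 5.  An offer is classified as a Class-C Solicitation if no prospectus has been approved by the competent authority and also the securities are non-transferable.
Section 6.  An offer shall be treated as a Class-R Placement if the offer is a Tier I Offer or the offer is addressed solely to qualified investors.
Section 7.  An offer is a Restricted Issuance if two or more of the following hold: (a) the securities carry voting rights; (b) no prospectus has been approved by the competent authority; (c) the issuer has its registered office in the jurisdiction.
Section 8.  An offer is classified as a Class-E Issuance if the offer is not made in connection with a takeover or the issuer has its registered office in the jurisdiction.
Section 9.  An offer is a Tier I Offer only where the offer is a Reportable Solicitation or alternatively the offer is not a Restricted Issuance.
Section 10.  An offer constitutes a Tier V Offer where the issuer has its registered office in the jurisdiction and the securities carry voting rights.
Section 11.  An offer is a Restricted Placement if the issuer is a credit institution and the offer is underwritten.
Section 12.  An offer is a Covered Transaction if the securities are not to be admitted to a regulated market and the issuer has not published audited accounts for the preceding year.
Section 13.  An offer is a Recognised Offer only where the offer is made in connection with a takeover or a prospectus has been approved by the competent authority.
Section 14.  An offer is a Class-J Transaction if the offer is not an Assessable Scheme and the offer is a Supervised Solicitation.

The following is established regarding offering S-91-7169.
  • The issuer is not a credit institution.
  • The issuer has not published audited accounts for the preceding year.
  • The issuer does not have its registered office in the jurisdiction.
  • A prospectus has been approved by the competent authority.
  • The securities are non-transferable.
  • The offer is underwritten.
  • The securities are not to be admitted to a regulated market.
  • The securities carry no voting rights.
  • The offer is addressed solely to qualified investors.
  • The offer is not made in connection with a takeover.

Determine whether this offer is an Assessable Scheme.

section 2 — Reportable Solicitation: [the offer is addressed solely to qualified investors? yes] AND [the offer is underwritten? yes] AND [the offer is not made in connection with a takeover? yes] → satisfied.
section 7 — Restricted Issuance: the securities carry voting rights? no; no prospectus has been approved by the competent authority? no; the issuer has its registered office in the jurisdiction? no — 0 of 3 hold (need ≥2) → not satisfied.
section 9 — Tier I Offer: [Reportable Solicitation (section 2)? yes] OR [not a Restricted Issuance (section 7)? yes] → satisfied.
section 6 — Class-R Placement: [Tier I Offer (section 9)? yes] OR [the offer is addressed solely to qualified investors? yes] → satisfied.
section 10 — Tier V Offer: [the issuer has its registered office in the jurisdiction? no] AND [the securities carry voting rights? no] → not satisfied.
section 3 — Critical Solicitation: [the issuer has published audited accounts for the preceding year? no] OR [the securities are to be admitted to a regulated market? no] OR [Tier V Offer (section 10)? no] → not satisfied.
section 4 — Assessable Scheme: [the securities are transferable? no] OR [not a Class-R Placement (section 6)? no] OR [Critical Solicitation (section 3)? no] → not satisfied.

No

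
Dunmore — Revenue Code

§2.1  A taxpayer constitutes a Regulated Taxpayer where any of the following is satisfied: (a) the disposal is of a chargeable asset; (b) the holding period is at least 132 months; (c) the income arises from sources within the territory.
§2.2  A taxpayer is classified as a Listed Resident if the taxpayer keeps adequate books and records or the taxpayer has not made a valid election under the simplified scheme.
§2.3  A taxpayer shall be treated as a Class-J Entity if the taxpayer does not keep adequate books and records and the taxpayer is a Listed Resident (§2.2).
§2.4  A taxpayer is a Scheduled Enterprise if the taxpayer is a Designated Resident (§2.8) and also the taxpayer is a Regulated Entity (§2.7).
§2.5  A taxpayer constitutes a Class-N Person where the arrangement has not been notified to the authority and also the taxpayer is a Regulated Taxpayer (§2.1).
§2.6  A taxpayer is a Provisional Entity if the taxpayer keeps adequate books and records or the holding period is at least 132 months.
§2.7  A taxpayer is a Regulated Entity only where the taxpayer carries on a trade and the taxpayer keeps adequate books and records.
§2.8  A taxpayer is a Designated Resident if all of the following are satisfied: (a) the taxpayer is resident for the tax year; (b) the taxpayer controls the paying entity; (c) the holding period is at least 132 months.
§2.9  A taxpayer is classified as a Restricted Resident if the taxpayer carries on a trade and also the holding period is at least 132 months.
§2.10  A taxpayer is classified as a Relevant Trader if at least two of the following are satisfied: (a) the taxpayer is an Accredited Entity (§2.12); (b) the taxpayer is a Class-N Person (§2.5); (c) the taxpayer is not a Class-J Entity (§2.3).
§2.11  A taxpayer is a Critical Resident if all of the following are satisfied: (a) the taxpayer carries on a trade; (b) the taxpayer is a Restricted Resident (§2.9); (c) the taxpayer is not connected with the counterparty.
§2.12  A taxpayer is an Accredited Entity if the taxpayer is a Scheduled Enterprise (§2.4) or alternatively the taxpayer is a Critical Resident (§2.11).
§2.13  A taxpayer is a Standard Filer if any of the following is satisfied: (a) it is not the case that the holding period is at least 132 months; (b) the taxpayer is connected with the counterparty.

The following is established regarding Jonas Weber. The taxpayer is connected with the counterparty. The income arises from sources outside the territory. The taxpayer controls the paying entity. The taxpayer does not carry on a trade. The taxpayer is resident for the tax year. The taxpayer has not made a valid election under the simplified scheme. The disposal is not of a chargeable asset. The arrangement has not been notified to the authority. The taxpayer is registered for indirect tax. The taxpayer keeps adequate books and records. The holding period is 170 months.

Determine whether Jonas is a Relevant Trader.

§2.8 — Designated Resident: [the taxpayer is resident for the tax year? yes] AND [the taxpayer controls the paying entity? yes] AND [holding period: 170 months ≥ 132 months? yes] → satisfied.
§2.7 — Regulated Entity: [the taxpayer carries on a trade? no] AND [the taxpayer keeps adequate books and records? yes] → not satisfied.
§2.4 — Scheduled Enterprise: [Designated Resident (§2.8)? yes] AND [Regulated Entity (§2.7)? no] → not satisfied.
§2.9 — Restricted Resident: [the taxpayer carries on a trade? no] AND [holding period: 170 months ≥ 132 months? yes] → not satisfied.
§2.11 — Critical Resident: [the taxpayer carries on a trade? no] AND [Restricted Resident (§2.9)? no] AND [the taxpayer is not connected with the counterparty? no] → not satisfied.
§2.12 — Accredited Entity: [Scheduled Enterprise (§2.4)? no] OR [Critical Resident (§2.11)? no] → not satisfied.
§2.1 — Regulated Taxpayer: [the disposal is of a chargeable asset? no] OR [holding period: 170 months ≥ 132 months? yes] OR [the income arises from sources within the territory? no] → satisfied.
§2.5 — Class-N Person: [the arrangement has not been notified to the authority? yes] AND [Regulated Taxpayer (§2.1)? yes] → satisfied.
§2.2 — Listed Resident: [the taxpayer keeps adequate books and records? yes] OR [the taxpayer has not made a valid election under the simplified scheme? yes] → satisfied.
§2.3 — Class-J Entity: [the taxpayer does not keep adequate books and records? no] AND [Listed Resident (§2.2)? yes] → not satisfied.
§2.10 — Relevant Trader: Accredited Entity (§2.12)? no; Class-N Person (§2.5)? yes; not a Class-J Entity (§2.3)? yes — 2 of 3 hold (need ≥2) → satisfied.

Yes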